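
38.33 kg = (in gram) 3.833e+04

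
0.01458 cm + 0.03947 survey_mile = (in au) 4.246e-10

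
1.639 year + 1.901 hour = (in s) 5.169e+07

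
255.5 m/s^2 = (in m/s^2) 255.5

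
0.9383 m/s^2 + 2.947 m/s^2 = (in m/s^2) 3.885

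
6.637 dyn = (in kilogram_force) 6.768e-06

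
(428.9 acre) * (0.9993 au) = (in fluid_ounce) 8.774e+21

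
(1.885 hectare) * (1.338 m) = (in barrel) 1.586e+05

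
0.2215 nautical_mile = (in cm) 4.102e+04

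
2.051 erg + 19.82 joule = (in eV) 1.237e+20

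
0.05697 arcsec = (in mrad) 0.0002762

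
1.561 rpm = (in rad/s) 0.1635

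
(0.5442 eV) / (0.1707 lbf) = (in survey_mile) 7.135e-23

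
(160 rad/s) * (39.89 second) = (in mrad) 6.382e+06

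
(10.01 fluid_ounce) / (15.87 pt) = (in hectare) 5.288e-06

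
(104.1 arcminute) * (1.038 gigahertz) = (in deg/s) 1.801e+09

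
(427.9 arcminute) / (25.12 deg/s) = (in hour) 7.886e-05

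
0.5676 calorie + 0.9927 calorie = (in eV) 4.075e+19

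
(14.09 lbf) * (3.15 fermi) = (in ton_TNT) 4.719e-23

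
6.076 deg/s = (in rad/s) 0.106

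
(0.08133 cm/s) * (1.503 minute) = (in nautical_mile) 3.96e-05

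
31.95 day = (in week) 4.564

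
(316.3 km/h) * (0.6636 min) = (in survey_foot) 1.148e+04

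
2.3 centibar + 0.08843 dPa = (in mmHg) 17.25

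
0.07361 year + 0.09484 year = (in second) 5.312e+06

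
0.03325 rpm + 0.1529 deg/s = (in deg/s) 0.3524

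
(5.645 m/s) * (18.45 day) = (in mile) 5591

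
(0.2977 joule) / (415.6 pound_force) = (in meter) 0.000161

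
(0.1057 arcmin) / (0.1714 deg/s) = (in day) 1.19e-07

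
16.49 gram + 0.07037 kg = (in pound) 0.1915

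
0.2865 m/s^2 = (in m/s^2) 0.2865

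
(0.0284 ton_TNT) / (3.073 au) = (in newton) 0.0002585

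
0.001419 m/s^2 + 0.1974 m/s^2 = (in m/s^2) 0.1988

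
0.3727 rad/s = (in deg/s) 21.35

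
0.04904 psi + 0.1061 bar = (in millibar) 109.5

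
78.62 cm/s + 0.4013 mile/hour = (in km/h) 3.476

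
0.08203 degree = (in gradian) 0.09114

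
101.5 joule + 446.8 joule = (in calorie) 131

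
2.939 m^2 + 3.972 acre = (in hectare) 1.608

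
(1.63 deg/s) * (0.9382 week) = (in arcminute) 5.549e+07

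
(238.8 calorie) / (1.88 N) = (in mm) 5.315e+05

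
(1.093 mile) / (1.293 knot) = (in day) 0.03061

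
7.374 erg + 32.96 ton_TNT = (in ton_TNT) 32.96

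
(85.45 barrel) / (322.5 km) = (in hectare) 4.213e-09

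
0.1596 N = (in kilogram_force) 0.01627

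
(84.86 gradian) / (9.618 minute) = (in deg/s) 0.1323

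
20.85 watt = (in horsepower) 0.02796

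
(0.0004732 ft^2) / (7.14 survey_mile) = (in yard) 4.184e-09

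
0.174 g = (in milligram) 174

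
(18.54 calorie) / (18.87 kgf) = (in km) 0.0004192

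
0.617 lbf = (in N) 2.745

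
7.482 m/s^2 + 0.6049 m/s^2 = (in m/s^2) 8.087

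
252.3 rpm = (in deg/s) 1514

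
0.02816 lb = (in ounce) 0.4506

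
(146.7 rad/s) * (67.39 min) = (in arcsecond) 1.223e+11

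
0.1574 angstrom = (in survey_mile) 9.78e-15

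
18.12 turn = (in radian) 113.9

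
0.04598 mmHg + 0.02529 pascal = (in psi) 0.0008928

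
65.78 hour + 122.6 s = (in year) 0.007513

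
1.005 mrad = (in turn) 0.00016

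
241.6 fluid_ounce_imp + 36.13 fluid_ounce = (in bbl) 0.0499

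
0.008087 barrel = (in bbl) 0.008087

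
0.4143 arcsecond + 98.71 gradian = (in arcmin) 5330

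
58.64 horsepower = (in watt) 4.373e+04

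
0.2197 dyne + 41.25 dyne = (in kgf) 4.229e-05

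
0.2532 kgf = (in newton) 2.483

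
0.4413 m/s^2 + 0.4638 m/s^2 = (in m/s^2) 0.9051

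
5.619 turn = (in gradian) 2248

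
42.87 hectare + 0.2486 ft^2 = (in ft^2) 4.614e+06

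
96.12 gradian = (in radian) 1.51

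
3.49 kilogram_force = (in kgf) 3.49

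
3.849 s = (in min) 0.06415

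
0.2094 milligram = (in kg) 2.094e-07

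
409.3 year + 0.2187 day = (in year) 409.3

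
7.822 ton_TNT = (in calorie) 7.822e+09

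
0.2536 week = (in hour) 42.6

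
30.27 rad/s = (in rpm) 289.1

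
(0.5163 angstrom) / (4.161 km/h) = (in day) 5.17e-16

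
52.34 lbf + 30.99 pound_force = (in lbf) 83.33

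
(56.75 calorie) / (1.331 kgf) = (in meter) 18.19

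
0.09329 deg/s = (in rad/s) 0.001628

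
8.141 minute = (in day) 0.005653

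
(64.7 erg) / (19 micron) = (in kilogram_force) 0.03472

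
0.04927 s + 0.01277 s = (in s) 0.06204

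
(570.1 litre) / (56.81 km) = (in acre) 2.48e-09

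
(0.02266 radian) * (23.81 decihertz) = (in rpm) 0.5152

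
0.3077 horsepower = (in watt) 229.5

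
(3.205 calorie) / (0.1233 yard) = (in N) 118.9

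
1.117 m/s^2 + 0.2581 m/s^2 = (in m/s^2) 1.375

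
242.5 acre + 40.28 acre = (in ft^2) 1.232e+07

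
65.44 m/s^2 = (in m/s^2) 65.44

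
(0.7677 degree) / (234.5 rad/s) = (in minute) 9.523e-07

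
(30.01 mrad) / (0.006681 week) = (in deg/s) 0.0004255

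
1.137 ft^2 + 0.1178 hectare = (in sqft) 1.268e+04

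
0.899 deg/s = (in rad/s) 0.01569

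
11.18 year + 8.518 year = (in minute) 1.035e+07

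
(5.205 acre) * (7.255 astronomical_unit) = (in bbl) 1.438e+17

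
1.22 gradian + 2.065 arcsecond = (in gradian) 1.221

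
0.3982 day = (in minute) 573.4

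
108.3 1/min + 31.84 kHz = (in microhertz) 3.184e+10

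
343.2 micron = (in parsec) 1.112e-20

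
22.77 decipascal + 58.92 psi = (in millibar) 4062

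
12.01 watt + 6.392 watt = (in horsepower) 0.02468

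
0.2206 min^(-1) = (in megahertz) 3.677e-09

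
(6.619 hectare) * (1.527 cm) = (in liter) 1.011e+06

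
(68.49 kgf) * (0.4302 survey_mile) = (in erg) 4.65e+12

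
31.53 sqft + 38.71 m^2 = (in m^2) 41.64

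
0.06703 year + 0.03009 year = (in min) 5.105e+04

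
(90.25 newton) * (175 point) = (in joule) 5.572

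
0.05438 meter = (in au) 3.635e-13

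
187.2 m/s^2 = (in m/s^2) 187.2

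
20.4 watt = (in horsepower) 0.02736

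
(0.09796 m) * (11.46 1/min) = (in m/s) 0.01871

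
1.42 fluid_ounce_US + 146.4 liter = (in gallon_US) 38.69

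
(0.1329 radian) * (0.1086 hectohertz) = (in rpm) 13.78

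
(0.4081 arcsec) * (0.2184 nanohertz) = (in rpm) 4.126e-15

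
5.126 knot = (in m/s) 2.637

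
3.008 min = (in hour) 0.05013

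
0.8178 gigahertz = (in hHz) 8.178e+06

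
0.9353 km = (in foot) 3069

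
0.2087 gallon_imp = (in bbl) 0.005968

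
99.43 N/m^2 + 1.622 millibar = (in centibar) 0.2616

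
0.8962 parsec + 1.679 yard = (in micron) 2.765e+22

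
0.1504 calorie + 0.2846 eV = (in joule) 0.6293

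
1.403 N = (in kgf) 0.1431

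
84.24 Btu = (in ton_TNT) 2.124e-05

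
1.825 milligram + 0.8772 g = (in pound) 0.001938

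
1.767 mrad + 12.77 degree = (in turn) 0.03575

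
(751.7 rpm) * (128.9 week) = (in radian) 6.137e+09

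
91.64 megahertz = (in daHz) 9.164e+06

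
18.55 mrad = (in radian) 0.01855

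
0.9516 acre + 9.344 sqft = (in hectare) 0.3852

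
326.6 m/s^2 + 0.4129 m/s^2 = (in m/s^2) 327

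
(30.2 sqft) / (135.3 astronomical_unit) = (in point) 3.929e-10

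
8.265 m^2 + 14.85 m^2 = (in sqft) 248.8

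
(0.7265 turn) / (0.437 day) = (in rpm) 0.001154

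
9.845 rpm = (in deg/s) 59.07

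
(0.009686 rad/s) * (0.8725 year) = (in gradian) 1.697e+07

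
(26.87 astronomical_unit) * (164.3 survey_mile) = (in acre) 2.626e+14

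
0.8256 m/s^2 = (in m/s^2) 0.8256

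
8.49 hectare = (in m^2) 8.49e+04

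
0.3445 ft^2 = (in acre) 7.909e-06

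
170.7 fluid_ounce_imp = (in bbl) 0.03051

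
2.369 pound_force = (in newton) 10.54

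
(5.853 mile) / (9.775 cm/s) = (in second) 9.636e+04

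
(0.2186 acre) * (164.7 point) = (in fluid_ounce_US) 1.738e+06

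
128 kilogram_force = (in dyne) 1.255e+08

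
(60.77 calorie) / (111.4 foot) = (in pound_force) 1.683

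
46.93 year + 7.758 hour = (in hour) 4.111e+05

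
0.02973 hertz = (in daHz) 0.002973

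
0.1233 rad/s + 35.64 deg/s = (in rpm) 7.117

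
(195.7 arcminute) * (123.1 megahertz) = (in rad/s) 7.008e+06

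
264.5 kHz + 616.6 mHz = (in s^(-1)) 2.645e+05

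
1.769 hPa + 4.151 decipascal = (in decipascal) 1773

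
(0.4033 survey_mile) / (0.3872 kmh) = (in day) 0.06984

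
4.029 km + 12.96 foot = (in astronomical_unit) 2.696e-08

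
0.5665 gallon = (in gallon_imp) 0.4717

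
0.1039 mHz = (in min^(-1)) 0.006234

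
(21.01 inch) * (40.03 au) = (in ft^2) 3.44e+13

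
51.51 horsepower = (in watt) 3.841e+04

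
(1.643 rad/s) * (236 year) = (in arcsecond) 2.522e+15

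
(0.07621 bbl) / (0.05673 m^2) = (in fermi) 2.136e+14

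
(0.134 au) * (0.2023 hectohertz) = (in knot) 7.883e+11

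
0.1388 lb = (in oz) 2.221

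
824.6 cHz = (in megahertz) 8.246e-06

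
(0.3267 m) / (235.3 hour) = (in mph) 8.627e-07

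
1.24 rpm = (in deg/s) 7.44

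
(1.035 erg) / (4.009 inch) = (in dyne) 0.1016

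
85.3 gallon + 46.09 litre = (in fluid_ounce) 1.248e+04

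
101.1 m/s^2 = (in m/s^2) 101.1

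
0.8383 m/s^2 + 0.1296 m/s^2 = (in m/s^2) 0.9679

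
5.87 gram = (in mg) 5870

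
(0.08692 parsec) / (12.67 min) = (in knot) 6.858e+12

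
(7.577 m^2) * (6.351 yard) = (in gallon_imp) 9679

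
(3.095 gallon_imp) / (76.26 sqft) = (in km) 1.986e-06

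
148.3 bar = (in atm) 146.4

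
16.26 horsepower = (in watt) 1.213e+04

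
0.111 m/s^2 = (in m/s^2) 0.111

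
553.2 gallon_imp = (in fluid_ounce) 8.504e+04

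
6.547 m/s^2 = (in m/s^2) 6.547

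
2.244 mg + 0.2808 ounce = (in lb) 0.01755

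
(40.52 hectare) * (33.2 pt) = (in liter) 4.746e+06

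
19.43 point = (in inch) 0.2699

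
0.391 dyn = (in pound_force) 8.79e-07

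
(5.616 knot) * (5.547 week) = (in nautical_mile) 5234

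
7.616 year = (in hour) 6.672e+04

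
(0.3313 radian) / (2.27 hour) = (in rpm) 0.0003871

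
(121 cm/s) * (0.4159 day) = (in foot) 1.427e+05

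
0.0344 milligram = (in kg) 3.44e-08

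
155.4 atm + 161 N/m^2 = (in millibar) 1.575e+05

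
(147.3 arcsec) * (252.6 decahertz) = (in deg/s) 103.4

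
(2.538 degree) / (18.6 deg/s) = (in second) 0.1365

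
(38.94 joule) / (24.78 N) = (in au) 1.05e-11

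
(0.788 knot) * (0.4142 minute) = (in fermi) 1.007e+16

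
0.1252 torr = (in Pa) 16.69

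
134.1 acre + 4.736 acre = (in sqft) 6.048e+06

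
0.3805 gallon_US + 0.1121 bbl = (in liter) 19.26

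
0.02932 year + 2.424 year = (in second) 7.737e+07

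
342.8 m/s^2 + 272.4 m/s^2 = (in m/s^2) 615.2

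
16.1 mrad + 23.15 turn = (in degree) 8335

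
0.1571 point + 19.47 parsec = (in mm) 6.008e+20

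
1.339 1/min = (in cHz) 2.232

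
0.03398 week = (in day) 0.2379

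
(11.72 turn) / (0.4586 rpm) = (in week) 0.002535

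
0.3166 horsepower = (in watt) 236.1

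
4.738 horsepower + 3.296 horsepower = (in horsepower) 8.034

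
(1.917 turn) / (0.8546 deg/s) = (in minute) 13.46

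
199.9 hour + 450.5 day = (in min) 6.607e+05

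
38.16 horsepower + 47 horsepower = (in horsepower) 85.16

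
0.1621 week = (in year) 0.003109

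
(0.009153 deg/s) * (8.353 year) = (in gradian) 2.679e+06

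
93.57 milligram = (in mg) 93.57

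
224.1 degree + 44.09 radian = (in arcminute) 1.65e+05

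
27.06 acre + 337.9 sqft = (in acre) 27.07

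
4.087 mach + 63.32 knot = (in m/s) 1424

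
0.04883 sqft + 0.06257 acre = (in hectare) 0.02532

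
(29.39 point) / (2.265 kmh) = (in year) 5.226e-10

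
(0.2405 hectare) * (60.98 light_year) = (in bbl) 8.727e+21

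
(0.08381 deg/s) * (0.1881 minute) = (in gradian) 1.051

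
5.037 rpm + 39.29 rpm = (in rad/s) 4.642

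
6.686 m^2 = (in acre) 0.001652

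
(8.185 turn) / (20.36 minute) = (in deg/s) 2.412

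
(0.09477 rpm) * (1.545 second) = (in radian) 0.01533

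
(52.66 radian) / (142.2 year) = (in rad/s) 1.174e-08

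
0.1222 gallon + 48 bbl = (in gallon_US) 2016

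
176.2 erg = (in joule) 1.762e-05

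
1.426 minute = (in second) 85.56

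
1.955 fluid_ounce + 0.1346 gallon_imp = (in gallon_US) 0.1769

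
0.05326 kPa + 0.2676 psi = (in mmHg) 14.24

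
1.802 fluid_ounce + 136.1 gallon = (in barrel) 3.241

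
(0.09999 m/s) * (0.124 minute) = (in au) 4.973e-12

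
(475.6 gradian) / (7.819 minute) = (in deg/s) 0.9124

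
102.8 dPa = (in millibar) 0.1028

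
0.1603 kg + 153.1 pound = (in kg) 69.61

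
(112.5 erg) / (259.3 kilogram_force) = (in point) 1.254e-05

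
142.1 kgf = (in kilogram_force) 142.1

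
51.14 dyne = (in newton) 0.0005114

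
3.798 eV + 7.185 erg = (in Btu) 6.81e-10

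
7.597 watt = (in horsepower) 0.01019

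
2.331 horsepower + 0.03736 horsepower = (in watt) 1766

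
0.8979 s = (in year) 2.847e-08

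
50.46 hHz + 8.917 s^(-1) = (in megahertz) 0.005055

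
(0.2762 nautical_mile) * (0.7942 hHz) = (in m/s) 4.063e+04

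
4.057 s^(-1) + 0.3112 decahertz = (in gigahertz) 7.169e-09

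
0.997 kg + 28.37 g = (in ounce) 36.17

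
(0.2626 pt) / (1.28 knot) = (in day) 1.628e-09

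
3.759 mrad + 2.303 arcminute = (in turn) 0.0007049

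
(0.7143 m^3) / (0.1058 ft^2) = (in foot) 238.4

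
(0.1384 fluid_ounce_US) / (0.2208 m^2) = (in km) 1.854e-08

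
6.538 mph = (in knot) 5.681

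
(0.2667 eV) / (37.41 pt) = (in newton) 3.238e-18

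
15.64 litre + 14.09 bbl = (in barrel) 14.19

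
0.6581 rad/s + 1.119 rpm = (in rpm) 7.403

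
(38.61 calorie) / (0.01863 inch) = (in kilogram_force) 3.481e+04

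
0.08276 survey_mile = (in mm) 1.332e+05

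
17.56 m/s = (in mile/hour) 39.28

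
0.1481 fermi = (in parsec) 4.8e-33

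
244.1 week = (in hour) 4.101e+04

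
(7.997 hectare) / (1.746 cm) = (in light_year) 4.841e-10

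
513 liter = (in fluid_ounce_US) 1.735e+04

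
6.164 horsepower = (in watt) 4596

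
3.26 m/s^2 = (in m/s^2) 3.26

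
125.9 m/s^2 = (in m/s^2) 125.9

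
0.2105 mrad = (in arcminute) 0.7236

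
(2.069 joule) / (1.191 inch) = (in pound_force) 15.38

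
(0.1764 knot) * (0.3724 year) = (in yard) 1.166e+06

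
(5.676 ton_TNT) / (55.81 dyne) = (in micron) 4.255e+19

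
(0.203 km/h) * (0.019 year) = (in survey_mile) 20.99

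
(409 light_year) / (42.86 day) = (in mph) 2.337e+12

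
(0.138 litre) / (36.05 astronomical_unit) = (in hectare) 2.559e-21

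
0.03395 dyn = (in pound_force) 7.632e-08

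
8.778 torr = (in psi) 0.1697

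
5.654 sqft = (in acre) 0.0001298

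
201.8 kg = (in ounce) 7118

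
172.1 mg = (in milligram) 172.1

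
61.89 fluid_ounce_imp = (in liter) 1.758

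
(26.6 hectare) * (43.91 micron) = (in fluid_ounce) 3.949e+05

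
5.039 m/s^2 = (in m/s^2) 5.039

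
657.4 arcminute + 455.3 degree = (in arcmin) 2.798e+04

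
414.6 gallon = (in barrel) 9.871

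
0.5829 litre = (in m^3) 0.0005829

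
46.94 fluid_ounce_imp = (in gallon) 0.3523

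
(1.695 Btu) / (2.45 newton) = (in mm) 7.299e+05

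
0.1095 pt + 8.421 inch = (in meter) 0.2139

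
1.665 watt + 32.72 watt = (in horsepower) 0.04611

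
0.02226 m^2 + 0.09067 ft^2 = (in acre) 7.582e-06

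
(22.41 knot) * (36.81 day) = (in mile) 2.278e+04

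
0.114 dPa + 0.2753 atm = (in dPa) 2.789e+05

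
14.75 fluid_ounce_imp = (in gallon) 0.1107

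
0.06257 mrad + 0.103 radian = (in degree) 5.905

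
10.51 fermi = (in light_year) 1.111e-30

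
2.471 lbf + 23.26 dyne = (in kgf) 1.121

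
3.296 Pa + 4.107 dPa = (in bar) 3.707e-05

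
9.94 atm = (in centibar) 1007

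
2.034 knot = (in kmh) 3.767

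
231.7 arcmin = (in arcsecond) 1.39e+04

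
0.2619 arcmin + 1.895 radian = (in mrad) 1895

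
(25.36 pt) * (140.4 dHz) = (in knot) 0.2442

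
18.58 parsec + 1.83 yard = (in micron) 5.733e+23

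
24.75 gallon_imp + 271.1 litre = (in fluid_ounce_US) 1.297e+04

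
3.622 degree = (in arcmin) 217.3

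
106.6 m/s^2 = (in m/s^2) 106.6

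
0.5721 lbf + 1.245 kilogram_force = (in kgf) 1.505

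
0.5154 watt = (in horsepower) 0.0006912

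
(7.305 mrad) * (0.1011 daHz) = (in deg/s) 0.4231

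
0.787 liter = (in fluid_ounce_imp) 27.7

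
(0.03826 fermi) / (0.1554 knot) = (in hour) 1.329e-19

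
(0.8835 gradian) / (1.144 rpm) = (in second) 0.1158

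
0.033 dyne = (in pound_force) 7.419e-08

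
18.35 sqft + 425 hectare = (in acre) 1050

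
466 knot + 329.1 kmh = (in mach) 0.9725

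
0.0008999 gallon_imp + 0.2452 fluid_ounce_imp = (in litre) 0.01106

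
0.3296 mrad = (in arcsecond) 67.98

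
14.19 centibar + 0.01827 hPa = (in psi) 2.058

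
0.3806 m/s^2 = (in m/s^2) 0.3806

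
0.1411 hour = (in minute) 8.466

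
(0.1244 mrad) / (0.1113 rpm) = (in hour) 2.965e-06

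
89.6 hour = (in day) 3.733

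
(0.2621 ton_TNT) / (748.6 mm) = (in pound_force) 3.293e+08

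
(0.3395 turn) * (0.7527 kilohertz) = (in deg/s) 9.199e+04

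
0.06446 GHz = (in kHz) 6.446e+04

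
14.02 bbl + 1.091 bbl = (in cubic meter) 2.402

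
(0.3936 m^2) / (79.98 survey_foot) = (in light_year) 1.707e-18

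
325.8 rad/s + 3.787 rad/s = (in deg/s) 1.888e+04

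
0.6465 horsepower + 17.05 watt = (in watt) 499.1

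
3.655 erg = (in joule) 3.655e-07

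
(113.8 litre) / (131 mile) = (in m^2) 5.398e-07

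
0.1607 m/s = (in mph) 0.3595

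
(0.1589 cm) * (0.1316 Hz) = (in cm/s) 0.02091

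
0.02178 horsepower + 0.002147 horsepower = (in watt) 17.84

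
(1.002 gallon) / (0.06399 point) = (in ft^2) 1809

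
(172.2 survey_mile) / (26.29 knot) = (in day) 0.2372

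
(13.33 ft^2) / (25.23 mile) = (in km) 3.05e-08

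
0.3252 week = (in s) 1.967e+05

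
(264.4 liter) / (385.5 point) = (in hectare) 0.0001944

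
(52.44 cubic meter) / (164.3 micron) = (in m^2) 3.192e+05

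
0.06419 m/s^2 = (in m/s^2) 0.06419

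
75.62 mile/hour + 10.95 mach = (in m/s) 3762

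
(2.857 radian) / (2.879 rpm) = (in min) 0.1579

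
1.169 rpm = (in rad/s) 0.1224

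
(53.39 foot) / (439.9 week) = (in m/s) 6.117e-08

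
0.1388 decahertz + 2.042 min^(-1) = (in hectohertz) 0.01422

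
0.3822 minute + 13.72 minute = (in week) 0.001399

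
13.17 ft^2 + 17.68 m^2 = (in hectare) 0.00189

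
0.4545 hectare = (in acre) 1.123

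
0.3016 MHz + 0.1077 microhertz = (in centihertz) 3.016e+07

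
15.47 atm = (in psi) 227.3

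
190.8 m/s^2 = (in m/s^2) 190.8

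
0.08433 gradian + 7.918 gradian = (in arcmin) 432.1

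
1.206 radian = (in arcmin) 4146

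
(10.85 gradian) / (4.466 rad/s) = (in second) 0.03816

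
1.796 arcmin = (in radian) 0.0005224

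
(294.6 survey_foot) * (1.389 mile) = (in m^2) 2.007e+05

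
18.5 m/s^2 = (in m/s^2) 18.5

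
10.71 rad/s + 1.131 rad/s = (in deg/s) 678.4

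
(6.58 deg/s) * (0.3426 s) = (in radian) 0.03935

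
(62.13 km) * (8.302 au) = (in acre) 1.907e+13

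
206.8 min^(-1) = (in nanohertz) 3.447e+09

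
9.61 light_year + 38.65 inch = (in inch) 3.579e+18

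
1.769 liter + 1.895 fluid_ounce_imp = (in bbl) 0.01147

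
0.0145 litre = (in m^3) 1.45e-05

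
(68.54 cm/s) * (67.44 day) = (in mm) 3.994e+09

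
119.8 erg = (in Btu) 1.135e-08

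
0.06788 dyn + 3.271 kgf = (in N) 32.08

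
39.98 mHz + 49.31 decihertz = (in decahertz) 0.4971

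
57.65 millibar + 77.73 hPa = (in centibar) 13.54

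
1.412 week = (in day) 9.884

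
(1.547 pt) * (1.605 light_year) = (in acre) 2.048e+09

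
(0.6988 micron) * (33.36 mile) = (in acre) 9.271e-06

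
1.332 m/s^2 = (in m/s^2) 1.332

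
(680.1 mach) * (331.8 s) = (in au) 0.0005136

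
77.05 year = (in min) 4.05e+07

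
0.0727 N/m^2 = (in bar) 7.27e-07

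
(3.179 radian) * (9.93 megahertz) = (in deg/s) 1.809e+09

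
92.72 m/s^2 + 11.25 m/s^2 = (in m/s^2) 104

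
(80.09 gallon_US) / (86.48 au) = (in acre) 5.791e-18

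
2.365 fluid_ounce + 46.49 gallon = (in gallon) 46.51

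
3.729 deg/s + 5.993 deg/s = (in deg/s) 9.722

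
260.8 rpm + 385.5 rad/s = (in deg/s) 2.365e+04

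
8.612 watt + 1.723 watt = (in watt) 10.34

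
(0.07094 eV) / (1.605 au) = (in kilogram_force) 4.827e-33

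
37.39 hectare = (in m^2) 3.739e+05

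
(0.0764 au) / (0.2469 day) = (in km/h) 1.929e+06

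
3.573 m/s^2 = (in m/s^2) 3.573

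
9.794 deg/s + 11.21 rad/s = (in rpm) 108.7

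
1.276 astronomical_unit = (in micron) 1.909e+17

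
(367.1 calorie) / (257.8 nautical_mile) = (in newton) 0.003217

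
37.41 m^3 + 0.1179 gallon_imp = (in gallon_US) 9883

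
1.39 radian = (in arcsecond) 2.867e+05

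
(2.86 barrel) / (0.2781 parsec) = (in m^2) 5.299e-17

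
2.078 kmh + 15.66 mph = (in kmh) 27.28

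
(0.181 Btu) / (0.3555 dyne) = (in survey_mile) 3.338e+04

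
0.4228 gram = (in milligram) 422.8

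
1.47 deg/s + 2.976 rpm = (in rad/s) 0.3373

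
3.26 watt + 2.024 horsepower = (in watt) 1513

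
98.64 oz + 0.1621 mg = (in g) 2796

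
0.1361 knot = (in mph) 0.1566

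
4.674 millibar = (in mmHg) 3.506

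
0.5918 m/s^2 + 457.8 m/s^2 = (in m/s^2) 458.4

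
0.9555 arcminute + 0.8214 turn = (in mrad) 5161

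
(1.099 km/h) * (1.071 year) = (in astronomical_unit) 6.892e-05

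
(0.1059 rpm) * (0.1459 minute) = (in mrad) 97.08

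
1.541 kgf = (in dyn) 1.511e+06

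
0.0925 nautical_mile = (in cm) 1.713e+04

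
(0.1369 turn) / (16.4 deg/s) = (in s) 3.005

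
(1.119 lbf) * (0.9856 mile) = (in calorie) 1887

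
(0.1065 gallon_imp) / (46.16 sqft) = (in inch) 0.004445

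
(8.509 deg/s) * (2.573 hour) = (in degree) 7.882e+04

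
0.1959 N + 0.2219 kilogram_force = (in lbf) 0.5332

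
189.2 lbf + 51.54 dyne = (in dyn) 8.416e+07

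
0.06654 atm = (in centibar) 6.742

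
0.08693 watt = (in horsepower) 0.0001166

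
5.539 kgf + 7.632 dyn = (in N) 54.32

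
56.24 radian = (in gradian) 3580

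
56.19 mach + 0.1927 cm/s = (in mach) 56.19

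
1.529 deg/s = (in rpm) 0.2548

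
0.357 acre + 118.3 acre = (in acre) 118.7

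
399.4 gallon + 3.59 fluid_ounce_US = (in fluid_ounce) 5.113e+04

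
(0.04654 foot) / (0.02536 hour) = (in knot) 0.000302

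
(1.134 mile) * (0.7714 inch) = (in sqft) 384.9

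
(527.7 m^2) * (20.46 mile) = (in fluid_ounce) 5.875e+11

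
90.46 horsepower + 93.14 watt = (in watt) 6.755e+04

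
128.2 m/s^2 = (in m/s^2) 128.2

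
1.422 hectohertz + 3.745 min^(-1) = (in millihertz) 1.423e+05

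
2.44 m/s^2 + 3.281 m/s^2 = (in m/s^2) 5.721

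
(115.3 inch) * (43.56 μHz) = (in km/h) 0.0004593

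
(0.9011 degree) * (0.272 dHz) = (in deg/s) 0.02451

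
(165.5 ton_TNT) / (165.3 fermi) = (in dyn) 4.189e+29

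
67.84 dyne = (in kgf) 6.918e-05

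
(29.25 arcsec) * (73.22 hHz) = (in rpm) 9.915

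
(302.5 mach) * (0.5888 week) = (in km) 3.668e+07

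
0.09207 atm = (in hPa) 93.29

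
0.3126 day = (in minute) 450.1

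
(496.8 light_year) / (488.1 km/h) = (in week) 5.732e+10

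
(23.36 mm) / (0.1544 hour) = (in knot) 8.169e-05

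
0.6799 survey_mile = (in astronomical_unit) 7.314e-09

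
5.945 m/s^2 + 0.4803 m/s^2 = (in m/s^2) 6.425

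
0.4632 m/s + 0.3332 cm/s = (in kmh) 1.68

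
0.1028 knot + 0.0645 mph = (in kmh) 0.2942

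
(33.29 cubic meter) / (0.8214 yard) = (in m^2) 44.32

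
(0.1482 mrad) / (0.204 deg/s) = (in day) 4.818e-07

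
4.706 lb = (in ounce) 75.3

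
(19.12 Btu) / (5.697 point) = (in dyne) 1.004e+12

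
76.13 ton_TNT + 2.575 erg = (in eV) 1.988e+30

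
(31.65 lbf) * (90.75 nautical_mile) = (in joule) 2.366e+07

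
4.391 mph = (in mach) 0.005765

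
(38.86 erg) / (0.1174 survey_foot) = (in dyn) 10.86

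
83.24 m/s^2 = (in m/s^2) 83.24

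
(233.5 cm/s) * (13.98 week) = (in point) 5.596e+10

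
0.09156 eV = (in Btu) 1.39e-23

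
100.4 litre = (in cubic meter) 0.1004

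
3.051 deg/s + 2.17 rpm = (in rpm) 2.679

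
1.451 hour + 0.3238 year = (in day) 118.2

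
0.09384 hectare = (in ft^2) 1.01e+04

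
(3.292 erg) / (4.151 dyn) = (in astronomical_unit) 5.301e-14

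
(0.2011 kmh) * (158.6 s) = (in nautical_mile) 0.004784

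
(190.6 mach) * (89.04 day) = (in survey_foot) 1.638e+12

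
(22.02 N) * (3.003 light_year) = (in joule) 6.256e+17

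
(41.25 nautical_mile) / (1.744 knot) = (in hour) 23.65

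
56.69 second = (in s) 56.69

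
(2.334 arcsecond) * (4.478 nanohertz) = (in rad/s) 5.067e-14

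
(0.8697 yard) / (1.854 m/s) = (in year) 1.36e-08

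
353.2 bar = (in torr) 2.649e+05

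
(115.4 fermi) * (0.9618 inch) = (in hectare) 2.819e-19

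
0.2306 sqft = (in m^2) 0.02142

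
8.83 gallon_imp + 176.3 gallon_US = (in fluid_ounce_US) 2.392e+04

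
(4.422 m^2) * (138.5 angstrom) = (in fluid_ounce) 0.002071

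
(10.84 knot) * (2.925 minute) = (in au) 6.542e-09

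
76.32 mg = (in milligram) 76.32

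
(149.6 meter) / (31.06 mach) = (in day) 1.637e-07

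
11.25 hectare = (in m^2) 1.125e+05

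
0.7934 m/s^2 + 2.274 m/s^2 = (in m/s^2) 3.067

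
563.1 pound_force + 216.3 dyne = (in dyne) 2.505e+08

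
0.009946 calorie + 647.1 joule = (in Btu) 0.6134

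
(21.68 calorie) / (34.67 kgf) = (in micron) 2.668e+05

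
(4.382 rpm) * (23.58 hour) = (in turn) 6200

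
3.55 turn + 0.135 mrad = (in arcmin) 7.668e+04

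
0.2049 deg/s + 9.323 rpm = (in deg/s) 56.14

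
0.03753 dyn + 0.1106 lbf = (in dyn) 4.92e+04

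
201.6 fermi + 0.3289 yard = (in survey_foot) 0.9867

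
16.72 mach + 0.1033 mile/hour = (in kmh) 2.05e+04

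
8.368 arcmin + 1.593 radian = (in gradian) 101.6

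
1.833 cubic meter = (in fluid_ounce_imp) 6.451e+04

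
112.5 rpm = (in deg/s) 675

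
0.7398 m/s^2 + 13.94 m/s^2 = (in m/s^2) 14.68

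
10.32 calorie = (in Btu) 0.04093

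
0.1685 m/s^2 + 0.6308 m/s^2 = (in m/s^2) 0.7993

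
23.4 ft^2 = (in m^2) 2.174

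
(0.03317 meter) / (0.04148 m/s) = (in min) 0.01333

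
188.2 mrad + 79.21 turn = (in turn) 79.24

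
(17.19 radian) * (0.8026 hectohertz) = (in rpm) 1.317e+04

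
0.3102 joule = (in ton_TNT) 7.414e-11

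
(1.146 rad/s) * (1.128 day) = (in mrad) 1.117e+08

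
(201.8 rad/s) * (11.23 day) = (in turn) 3.116e+07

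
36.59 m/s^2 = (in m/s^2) 36.59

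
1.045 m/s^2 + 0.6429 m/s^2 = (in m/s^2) 1.688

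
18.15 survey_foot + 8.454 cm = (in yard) 6.142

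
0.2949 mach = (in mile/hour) 224.6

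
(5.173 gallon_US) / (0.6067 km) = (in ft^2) 0.0003474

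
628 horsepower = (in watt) 4.683e+05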